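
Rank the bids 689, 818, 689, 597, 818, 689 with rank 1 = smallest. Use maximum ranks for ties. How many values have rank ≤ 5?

Sorted (ascending): 597, 689, 689, 689, 818, 818
The 3 values of 689 occupy positions 2–4 → each gets rank 4.
The 2 values of 818 occupy positions 5–6 → each gets rank 6.
Ranks ≤ 5: {1, 4, 4, 4} → 4 values.

4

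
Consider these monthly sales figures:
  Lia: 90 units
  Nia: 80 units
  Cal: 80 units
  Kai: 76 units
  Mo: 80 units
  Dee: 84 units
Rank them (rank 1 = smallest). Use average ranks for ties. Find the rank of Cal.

3

Sorted (ascending): 76, 80, 80, 80, 84, 90
The 3 values of 80 occupy positions 2–4 → average rank 3.
Cal has value 80 units → rank 3.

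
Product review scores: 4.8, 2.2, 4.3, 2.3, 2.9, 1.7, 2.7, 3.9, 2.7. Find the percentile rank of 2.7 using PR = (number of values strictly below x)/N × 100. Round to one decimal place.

33.3

N = 9.
Strictly below 2.7: 3. Equal to 2.7: 2.
PR = 3/9 × 100 = 33.3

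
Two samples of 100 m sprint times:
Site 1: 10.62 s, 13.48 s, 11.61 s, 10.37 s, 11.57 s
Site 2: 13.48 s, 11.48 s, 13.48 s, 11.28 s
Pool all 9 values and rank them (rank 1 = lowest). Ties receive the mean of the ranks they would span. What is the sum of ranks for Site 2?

Sorted (ascending): 10.37, 10.62, 11.28, 11.48, 11.57, 11.61, 13.48, 13.48, 13.48
The 3 values of 13.48 occupy positions 7–9 → average rank 8.
Site 2 values → pooled ranks: 13.48→8, 11.48→4, 13.48→8, 11.28→3
Rank sum = 8 + 4 + 8 + 3 = 23

23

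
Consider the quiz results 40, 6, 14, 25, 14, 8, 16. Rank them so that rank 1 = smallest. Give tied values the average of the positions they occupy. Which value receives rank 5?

16

Sorted (ascending): 6, 8, 14, 14, 16, 25, 40
The 2 values of 14 occupy positions 3–4 → average rank (3+4)/2 = 3.5.
Rank 5 → value 16.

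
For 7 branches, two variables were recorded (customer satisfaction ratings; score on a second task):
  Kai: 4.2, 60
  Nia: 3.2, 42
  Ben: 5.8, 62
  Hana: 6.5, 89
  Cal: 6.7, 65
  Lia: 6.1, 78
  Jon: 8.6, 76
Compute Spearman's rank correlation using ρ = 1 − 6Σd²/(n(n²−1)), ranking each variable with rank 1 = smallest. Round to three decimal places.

0.714

Ranks of variable 1: 2, 1, 3, 5, 6, 4, 7
Ranks of variable 2: 2, 1, 3, 7, 4, 6, 5
d = r₁ − r₂: 0, 0, 0, -2, 2, -2, 2
d²: 0, 0, 0, 4, 4, 4, 4; Σd² = 16
ρ = 1 − 6·16/(7·48) = 1 − 96/336 = 0.714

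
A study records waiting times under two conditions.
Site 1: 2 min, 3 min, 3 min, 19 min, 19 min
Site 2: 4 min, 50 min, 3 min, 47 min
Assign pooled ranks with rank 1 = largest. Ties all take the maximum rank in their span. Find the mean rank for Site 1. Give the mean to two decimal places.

6.60

Sorted (descending): 50, 47, 19, 19, 4, 3, 3, 3, 2
The 2 values of 19 occupy positions 3–4 → each gets rank 4.
The 3 values of 3 occupy positions 6–8 → each gets rank 8.
Site 1 values → pooled ranks: 2→9, 3→8, 3→8, 19→4, 19→4
Mean rank = (9 + 8 + 8 + 4 + 4) / 5 = 6.60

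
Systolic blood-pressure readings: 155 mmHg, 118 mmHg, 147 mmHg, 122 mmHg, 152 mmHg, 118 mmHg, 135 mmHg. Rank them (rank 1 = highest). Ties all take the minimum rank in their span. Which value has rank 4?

135

Sorted (descending): 155, 152, 147, 135, 122, 118, 118
The 2 values of 118 occupy positions 6–7 → each gets rank 6.
Rank 4 → value 135.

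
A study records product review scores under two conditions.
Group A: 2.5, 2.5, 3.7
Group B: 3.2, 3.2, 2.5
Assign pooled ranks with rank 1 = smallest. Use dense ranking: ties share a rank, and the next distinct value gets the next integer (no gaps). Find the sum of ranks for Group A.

Sorted (ascending): 2.5, 2.5, 2.5, 3.2, 3.2, 3.7
The 3 values of 2.5 share dense rank 1.
The 2 values of 3.2 share dense rank 2.
Remaining distinct values take the next consecutive integers.
Group A values → pooled ranks: 2.5→1, 2.5→1, 3.7→3
Rank sum = 1 + 1 + 3 = 5

5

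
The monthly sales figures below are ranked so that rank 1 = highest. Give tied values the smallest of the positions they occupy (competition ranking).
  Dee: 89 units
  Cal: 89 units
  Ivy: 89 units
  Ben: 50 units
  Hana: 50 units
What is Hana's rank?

4

Sorted (descending): 89, 89, 89, 50, 50
The 3 values of 89 occupy positions 1–3 → each gets rank 1.
The 2 values of 50 occupy positions 4–5 → each gets rank 4.
Hana has value 50 units → rank 4.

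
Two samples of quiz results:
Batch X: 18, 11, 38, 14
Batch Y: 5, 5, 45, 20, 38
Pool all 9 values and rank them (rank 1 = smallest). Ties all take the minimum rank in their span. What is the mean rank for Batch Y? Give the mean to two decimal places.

4.80

Sorted (ascending): 5, 5, 11, 14, 18, 20, 38, 38, 45
The 2 values of 5 occupy positions 1–2 → each gets rank 1.
The 2 values of 38 occupy positions 7–8 → each gets rank 7.
Batch Y values → pooled ranks: 5→1, 5→1, 45→9, 20→6, 38→7
Mean rank = (1 + 1 + 9 + 6 + 7) / 5 = 4.80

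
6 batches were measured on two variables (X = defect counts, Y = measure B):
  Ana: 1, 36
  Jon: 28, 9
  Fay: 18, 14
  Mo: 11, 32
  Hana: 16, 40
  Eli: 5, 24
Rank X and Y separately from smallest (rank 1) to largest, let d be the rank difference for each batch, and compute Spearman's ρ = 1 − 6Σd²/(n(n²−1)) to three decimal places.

-0.600

Ranks of variable 1: 1, 6, 5, 3, 4, 2
Ranks of variable 2: 5, 1, 2, 4, 6, 3
d = r₁ − r₂: -4, 5, 3, -1, -2, -1
d²: 16, 25, 9, 1, 4, 1; Σd² = 56
ρ = 1 − 6·56/(6·35) = 1 − 336/210 = -0.600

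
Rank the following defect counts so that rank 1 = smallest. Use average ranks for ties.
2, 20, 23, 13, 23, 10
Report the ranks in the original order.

Sorted (ascending): 2, 10, 13, 20, 23, 23
The 2 values of 23 occupy positions 5–6 → average rank (5+6)/2 = 5.5.

1, 4, 5.5, 3, 5.5, 2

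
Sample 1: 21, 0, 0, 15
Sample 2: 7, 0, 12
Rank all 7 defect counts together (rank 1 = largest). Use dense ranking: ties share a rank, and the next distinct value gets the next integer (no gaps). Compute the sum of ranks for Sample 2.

12

Sorted (descending): 21, 15, 12, 7, 0, 0, 0
The 3 values of 0 share dense rank 5.
Remaining distinct values take the next consecutive integers.
Sample 2 values → pooled ranks: 7→4, 0→5, 12→3
Rank sum = 4 + 5 + 3 = 12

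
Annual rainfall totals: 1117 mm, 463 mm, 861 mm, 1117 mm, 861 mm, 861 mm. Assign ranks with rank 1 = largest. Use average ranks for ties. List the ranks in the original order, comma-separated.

1.5, 6, 4, 1.5, 4, 4

Sorted (descending): 1117, 1117, 861, 861, 861, 463
The 2 values of 1117 occupy positions 1–2 → average rank (1+2)/2 = 1.5.
The 3 values of 861 occupy positions 3–5 → average rank 4.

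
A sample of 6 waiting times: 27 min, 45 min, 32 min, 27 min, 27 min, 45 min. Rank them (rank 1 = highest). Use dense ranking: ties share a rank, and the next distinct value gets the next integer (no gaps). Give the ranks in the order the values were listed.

Sorted (descending): 45, 45, 32, 27, 27, 27
The 2 values of 45 share dense rank 1.
The 3 values of 27 share dense rank 3.
Remaining distinct values take the next consecutive integers.

3, 1, 2, 3, 3, 1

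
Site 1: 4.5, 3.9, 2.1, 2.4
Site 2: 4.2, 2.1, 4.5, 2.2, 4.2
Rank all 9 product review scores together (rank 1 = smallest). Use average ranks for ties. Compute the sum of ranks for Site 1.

19

Sorted (ascending): 2.1, 2.1, 2.2, 2.4, 3.9, 4.2, 4.2, 4.5, 4.5
The 2 values of 2.1 occupy positions 1–2 → average rank (1+2)/2 = 1.5.
The 2 values of 4.2 occupy positions 6–7 → average rank (6+7)/2 = 6.5.
The 2 values of 4.5 occupy positions 8–9 → average rank (8+9)/2 = 8.5.
Site 1 values → pooled ranks: 4.5→8.5, 3.9→5, 2.1→1.5, 2.4→4
Rank sum = 8.5 + 5 + 1.5 + 4 = 19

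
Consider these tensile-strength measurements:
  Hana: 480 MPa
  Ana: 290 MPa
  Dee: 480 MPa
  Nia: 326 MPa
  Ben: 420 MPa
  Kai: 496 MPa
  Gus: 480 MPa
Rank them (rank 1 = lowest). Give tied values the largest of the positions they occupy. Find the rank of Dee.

6

Sorted (ascending): 290, 326, 420, 480, 480, 480, 496
The 3 values of 480 occupy positions 4–6 → each gets rank 6.
Dee has value 480 MPa → rank 6.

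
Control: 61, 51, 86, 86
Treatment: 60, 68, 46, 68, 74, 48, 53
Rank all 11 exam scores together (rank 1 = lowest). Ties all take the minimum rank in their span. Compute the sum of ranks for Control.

29

Sorted (ascending): 46, 48, 51, 53, 60, 61, 68, 68, 74, 86, 86
The 2 values of 68 occupy positions 7–8 → each gets rank 7.
The 2 values of 86 occupy positions 10–11 → each gets rank 10.
Control values → pooled ranks: 61→6, 51→3, 86→10, 86→10
Rank sum = 6 + 3 + 10 + 10 = 29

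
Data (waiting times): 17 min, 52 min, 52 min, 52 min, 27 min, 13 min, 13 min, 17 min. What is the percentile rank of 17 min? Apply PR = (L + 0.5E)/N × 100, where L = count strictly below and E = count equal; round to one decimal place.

37.5

N = 8.
Strictly below 17: 2. Equal to 17: 2.
PR = (2 + 0.5·2)/8 × 100 = 37.5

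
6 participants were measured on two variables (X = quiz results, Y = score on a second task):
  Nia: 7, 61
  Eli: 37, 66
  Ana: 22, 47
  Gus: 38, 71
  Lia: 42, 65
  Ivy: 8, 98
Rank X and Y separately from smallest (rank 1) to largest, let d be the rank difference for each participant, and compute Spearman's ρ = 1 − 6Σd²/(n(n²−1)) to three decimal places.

0.143

Ranks of variable 1: 1, 4, 3, 5, 6, 2
Ranks of variable 2: 2, 4, 1, 5, 3, 6
d = r₁ − r₂: -1, 0, 2, 0, 3, -4
d²: 1, 0, 4, 0, 9, 16; Σd² = 30
ρ = 1 − 6·30/(6·35) = 1 − 180/210 = 0.143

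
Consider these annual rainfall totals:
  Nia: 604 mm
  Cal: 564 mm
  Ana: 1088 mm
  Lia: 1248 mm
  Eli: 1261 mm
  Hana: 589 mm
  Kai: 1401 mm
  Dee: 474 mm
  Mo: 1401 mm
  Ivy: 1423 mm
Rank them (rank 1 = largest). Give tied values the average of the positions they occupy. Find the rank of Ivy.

Sorted (descending): 1423, 1401, 1401, 1261, 1248, 1088, 604, 589, 564, 474
The 2 values of 1401 occupy positions 2–3 → average rank (2+3)/2 = 2.5.
Ivy has value 1423 mm → rank 1.

1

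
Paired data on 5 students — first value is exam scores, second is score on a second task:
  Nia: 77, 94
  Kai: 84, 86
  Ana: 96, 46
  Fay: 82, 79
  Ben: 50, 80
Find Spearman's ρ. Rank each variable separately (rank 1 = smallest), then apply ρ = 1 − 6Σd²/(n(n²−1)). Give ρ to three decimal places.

-0.500

Ranks of variable 1: 2, 4, 5, 3, 1
Ranks of variable 2: 5, 4, 1, 2, 3
d = r₁ − r₂: -3, 0, 4, 1, -2
d²: 9, 0, 16, 1, 4; Σd² = 30
ρ = 1 − 6·30/(5·24) = 1 − 180/120 = -0.500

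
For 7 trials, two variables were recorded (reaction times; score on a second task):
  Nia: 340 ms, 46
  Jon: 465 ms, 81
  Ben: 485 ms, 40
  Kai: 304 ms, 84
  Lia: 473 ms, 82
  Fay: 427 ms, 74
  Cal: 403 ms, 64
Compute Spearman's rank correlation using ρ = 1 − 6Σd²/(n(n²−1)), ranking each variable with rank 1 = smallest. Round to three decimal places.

-0.286

Ranks of variable 1: 2, 5, 7, 1, 6, 4, 3
Ranks of variable 2: 2, 5, 1, 7, 6, 4, 3
d = r₁ − r₂: 0, 0, 6, -6, 0, 0, 0
d²: 0, 0, 36, 36, 0, 0, 0; Σd² = 72
ρ = 1 − 6·72/(7·48) = 1 − 432/336 = -0.286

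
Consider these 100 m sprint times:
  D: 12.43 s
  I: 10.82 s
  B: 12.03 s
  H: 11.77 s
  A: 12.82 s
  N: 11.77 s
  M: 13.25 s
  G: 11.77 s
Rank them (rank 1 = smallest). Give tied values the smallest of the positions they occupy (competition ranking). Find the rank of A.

7

Sorted (ascending): 10.82, 11.77, 11.77, 11.77, 12.03, 12.43, 12.82, 13.25
The 3 values of 11.77 occupy positions 2–4 → each gets rank 2.
A has value 12.82 s → rank 7.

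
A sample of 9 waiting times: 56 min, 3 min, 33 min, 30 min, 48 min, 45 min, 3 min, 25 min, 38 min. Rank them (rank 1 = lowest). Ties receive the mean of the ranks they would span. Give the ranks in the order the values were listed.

9, 1.5, 5, 4, 8, 7, 1.5, 3, 6

Sorted (ascending): 3, 3, 25, 30, 33, 38, 45, 48, 56
The 2 values of 3 occupy positions 1–2 → average rank (1+2)/2 = 1.5.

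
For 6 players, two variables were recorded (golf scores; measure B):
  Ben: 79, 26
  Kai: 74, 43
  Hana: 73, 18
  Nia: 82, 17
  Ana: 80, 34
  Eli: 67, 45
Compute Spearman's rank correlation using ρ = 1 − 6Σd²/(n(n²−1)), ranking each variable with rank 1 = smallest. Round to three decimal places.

Ranks of variable 1: 4, 3, 2, 6, 5, 1
Ranks of variable 2: 3, 5, 2, 1, 4, 6
d = r₁ − r₂: 1, -2, 0, 5, 1, -5
d²: 1, 4, 0, 25, 1, 25; Σd² = 56
ρ = 1 − 6·56/(6·35) = 1 − 336/210 = -0.600

-0.600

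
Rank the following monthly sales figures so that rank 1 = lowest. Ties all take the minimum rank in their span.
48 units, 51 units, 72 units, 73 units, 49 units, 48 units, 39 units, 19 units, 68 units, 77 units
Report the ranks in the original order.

Sorted (ascending): 19, 39, 48, 48, 49, 51, 68, 72, 73, 77
The 2 values of 48 occupy positions 3–4 → each gets rank 3.

3, 6, 8, 9, 5, 3, 2, 1, 7, 10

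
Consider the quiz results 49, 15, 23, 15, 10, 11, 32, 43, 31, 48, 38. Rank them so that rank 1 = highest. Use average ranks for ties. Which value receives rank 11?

10

Sorted (descending): 49, 48, 43, 38, 32, 31, 23, 15, 15, 11, 10
The 2 values of 15 occupy positions 8–9 → average rank (8+9)/2 = 8.5.
Rank 11 → value 10.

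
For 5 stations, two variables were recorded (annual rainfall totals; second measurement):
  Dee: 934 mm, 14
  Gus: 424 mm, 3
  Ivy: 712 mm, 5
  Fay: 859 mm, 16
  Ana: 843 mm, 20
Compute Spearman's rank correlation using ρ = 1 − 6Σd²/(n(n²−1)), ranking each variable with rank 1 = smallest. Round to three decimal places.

0.600

Ranks of variable 1: 5, 1, 2, 4, 3
Ranks of variable 2: 3, 1, 2, 4, 5
d = r₁ − r₂: 2, 0, 0, 0, -2
d²: 4, 0, 0, 0, 4; Σd² = 8
ρ = 1 − 6·8/(5·24) = 1 − 48/120 = 0.600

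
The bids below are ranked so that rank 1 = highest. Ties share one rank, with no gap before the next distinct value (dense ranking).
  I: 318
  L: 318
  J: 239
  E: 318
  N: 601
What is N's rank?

1

Sorted (descending): 601, 318, 318, 318, 239
The 3 values of 318 share dense rank 2.
Remaining distinct values take the next consecutive integers.
N has value 601 → rank 1.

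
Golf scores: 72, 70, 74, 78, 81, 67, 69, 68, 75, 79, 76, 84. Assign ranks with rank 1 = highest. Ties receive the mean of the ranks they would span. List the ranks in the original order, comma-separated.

Sorted (descending): 84, 81, 79, 78, 76, 75, 74, 72, 70, 69, 68, 67
No ties — each value takes its position as its rank.

8, 9, 7, 4, 2, 12, 10, 11, 6, 3, 5, 1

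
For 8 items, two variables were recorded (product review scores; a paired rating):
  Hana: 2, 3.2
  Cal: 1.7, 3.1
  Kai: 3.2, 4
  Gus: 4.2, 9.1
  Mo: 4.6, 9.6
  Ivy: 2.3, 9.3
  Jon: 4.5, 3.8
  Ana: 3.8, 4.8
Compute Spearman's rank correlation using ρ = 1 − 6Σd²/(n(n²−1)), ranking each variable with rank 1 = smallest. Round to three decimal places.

0.619

Ranks of variable 1: 2, 1, 4, 6, 8, 3, 7, 5
Ranks of variable 2: 2, 1, 4, 6, 8, 7, 3, 5
d = r₁ − r₂: 0, 0, 0, 0, 0, -4, 4, 0
d²: 0, 0, 0, 0, 0, 16, 16, 0; Σd² = 32
ρ = 1 − 6·32/(8·63) = 1 − 192/504 = 0.619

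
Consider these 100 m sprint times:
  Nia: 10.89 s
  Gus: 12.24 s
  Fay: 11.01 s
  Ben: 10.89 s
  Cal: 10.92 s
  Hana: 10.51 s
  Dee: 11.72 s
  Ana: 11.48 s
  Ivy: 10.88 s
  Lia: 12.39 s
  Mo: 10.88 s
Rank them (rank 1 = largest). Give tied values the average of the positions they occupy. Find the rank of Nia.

7.5

Sorted (descending): 12.39, 12.24, 11.72, 11.48, 11.01, 10.92, 10.89, 10.89, 10.88, 10.88, 10.51
The 2 values of 10.89 occupy positions 7–8 → average rank (7+8)/2 = 7.5.
The 2 values of 10.88 occupy positions 9–10 → average rank (9+10)/2 = 9.5.
Nia has value 10.89 s → rank 7.5.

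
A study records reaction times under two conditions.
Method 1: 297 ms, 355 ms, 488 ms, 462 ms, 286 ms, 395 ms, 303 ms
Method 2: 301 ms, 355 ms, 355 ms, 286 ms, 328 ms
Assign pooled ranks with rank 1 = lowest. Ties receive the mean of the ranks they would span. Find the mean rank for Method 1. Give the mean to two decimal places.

Sorted (ascending): 286, 286, 297, 301, 303, 328, 355, 355, 355, 395, 462, 488
The 2 values of 286 occupy positions 1–2 → average rank (1+2)/2 = 1.5.
The 3 values of 355 occupy positions 7–9 → average rank 8.
Method 1 values → pooled ranks: 297→3, 355→8, 488→12, 462→11, 286→1.5, 395→10, 303→5
Mean rank = (3 + 8 + 12 + 11 + 1.5 + 10 + 5) / 7 = 7.21

7.21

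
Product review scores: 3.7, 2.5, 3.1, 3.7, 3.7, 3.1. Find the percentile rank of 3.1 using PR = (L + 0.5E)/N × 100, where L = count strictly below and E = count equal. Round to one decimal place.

N = 6.
Strictly below 3.1: 1. Equal to 3.1: 2.
PR = (1 + 0.5·2)/6 × 100 = 33.3

33.3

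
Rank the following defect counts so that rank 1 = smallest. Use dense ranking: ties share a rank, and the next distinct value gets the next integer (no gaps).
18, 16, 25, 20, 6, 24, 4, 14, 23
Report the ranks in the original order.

5, 4, 9, 6, 2, 8, 1, 3, 7

Sorted (ascending): 4, 6, 14, 16, 18, 20, 23, 24, 25
No ties — each value takes its position as its rank.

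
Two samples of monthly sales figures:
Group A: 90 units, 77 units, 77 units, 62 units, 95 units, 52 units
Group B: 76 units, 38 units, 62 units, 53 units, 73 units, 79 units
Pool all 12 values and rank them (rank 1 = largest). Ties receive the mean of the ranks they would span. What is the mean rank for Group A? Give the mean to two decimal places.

Sorted (descending): 95, 90, 79, 77, 77, 76, 73, 62, 62, 53, 52, 38
The 2 values of 77 occupy positions 4–5 → average rank (4+5)/2 = 4.5.
The 2 values of 62 occupy positions 8–9 → average rank (8+9)/2 = 8.5.
Group A values → pooled ranks: 90→2, 77→4.5, 77→4.5, 62→8.5, 95→1, 52→11
Mean rank = (2 + 4.5 + 4.5 + 8.5 + 1 + 11) / 6 = 5.25

5.25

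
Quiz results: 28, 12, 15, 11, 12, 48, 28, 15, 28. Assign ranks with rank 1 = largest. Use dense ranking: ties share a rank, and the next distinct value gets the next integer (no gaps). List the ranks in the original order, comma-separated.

Sorted (descending): 48, 28, 28, 28, 15, 15, 12, 12, 11
The 3 values of 28 share dense rank 2.
The 2 values of 15 share dense rank 3.
The 2 values of 12 share dense rank 4.
Remaining distinct values take the next consecutive integers.

2, 4, 3, 5, 4, 1, 2, 3, 2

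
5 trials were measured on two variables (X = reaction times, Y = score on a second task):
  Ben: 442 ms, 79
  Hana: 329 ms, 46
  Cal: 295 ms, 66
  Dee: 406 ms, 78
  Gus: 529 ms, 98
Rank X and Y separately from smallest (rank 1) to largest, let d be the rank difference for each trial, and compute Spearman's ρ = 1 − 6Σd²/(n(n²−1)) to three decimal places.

Ranks of variable 1: 4, 2, 1, 3, 5
Ranks of variable 2: 4, 1, 2, 3, 5
d = r₁ − r₂: 0, 1, -1, 0, 0
d²: 0, 1, 1, 0, 0; Σd² = 2
ρ = 1 − 6·2/(5·24) = 1 − 12/120 = 0.900

0.900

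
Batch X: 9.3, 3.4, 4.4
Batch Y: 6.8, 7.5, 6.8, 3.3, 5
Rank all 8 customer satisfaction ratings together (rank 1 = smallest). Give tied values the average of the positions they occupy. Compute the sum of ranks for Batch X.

13

Sorted (ascending): 3.3, 3.4, 4.4, 5, 6.8, 6.8, 7.5, 9.3
The 2 values of 6.8 occupy positions 5–6 → average rank (5+6)/2 = 5.5.
Batch X values → pooled ranks: 9.3→8, 3.4→2, 4.4→3
Rank sum = 8 + 2 + 3 = 13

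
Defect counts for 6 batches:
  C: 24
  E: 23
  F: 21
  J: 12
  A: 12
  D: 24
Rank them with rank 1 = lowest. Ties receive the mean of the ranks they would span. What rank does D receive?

Sorted (ascending): 12, 12, 21, 23, 24, 24
The 2 values of 12 occupy positions 1–2 → average rank (1+2)/2 = 1.5.
The 2 values of 24 occupy positions 5–6 → average rank (5+6)/2 = 5.5.
D has value 24 → rank 5.5.

5.5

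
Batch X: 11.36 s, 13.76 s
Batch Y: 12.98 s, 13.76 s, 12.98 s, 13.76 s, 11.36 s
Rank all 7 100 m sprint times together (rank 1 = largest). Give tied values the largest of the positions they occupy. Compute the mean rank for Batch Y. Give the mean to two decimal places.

4.60

Sorted (descending): 13.76, 13.76, 13.76, 12.98, 12.98, 11.36, 11.36
The 3 values of 13.76 occupy positions 1–3 → each gets rank 3.
The 2 values of 12.98 occupy positions 4–5 → each gets rank 5.
The 2 values of 11.36 occupy positions 6–7 → each gets rank 7.
Batch Y values → pooled ranks: 12.98→5, 13.76→3, 12.98→5, 13.76→3, 11.36→7
Mean rank = (5 + 3 + 5 + 3 + 7) / 5 = 4.60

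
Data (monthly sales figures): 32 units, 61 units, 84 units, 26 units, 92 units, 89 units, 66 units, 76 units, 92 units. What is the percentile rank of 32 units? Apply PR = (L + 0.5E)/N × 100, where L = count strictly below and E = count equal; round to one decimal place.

16.7

N = 9.
Strictly below 32: 1. Equal to 32: 1.
PR = (1 + 0.5·1)/9 × 100 = 16.7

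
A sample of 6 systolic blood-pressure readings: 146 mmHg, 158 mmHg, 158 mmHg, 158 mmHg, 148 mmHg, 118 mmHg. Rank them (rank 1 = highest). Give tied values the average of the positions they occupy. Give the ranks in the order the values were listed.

5, 2, 2, 2, 4, 6

Sorted (descending): 158, 158, 158, 148, 146, 118
The 3 values of 158 occupy positions 1–3 → average rank 2.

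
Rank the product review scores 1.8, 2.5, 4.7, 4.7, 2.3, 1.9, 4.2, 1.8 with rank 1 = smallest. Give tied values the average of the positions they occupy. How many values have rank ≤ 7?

Sorted (ascending): 1.8, 1.8, 1.9, 2.3, 2.5, 4.2, 4.7, 4.7
The 2 values of 1.8 occupy positions 1–2 → average rank (1+2)/2 = 1.5.
The 2 values of 4.7 occupy positions 7–8 → average rank (7+8)/2 = 7.5.
Ranks ≤ 7: {1.5, 1.5, 3, 4, 5, 6} → 6 values.

6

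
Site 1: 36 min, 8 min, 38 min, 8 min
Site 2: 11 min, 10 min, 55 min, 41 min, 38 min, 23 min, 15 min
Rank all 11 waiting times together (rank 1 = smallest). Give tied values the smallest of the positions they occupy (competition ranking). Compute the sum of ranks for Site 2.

47

Sorted (ascending): 8, 8, 10, 11, 15, 23, 36, 38, 38, 41, 55
The 2 values of 8 occupy positions 1–2 → each gets rank 1.
The 2 values of 38 occupy positions 8–9 → each gets rank 8.
Site 2 values → pooled ranks: 11→4, 10→3, 55→11, 41→10, 38→8, 23→6, 15→5
Rank sum = 4 + 3 + 11 + 10 + 8 + 6 + 5 = 47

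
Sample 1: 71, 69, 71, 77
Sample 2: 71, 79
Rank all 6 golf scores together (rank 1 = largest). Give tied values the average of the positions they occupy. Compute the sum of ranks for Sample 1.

16

Sorted (descending): 79, 77, 71, 71, 71, 69
The 3 values of 71 occupy positions 3–5 → average rank 4.
Sample 1 values → pooled ranks: 71→4, 69→6, 71→4, 77→2
Rank sum = 4 + 6 + 4 + 2 = 16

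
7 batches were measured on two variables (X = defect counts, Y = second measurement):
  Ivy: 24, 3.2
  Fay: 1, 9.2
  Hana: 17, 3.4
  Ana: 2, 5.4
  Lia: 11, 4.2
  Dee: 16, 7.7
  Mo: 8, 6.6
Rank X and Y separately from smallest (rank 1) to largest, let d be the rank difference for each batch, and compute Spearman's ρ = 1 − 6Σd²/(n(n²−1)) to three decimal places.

-0.750

Ranks of variable 1: 7, 1, 6, 2, 4, 5, 3
Ranks of variable 2: 1, 7, 2, 4, 3, 6, 5
d = r₁ − r₂: 6, -6, 4, -2, 1, -1, -2
d²: 36, 36, 16, 4, 1, 1, 4; Σd² = 98
ρ = 1 − 6·98/(7·48) = 1 − 588/336 = -0.750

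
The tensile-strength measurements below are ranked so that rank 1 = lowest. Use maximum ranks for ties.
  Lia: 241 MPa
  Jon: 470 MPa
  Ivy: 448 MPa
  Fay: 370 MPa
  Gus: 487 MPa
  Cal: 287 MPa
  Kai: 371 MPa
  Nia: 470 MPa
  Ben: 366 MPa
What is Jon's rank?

8

Sorted (ascending): 241, 287, 366, 370, 371, 448, 470, 470, 487
The 2 values of 470 occupy positions 7–8 → each gets rank 8.
Jon has value 470 MPa → rank 8.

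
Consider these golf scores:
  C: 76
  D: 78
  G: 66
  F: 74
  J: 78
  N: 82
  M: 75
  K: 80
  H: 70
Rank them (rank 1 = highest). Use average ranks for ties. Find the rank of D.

Sorted (descending): 82, 80, 78, 78, 76, 75, 74, 70, 66
The 2 values of 78 occupy positions 3–4 → average rank (3+4)/2 = 3.5.
D has value 78 → rank 3.5.

3.5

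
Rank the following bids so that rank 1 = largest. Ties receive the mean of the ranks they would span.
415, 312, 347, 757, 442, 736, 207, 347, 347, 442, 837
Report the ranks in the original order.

6, 10, 8, 2, 4.5, 3, 11, 8, 8, 4.5, 1

Sorted (descending): 837, 757, 736, 442, 442, 415, 347, 347, 347, 312, 207
The 2 values of 442 occupy positions 4–5 → average rank (4+5)/2 = 4.5.
The 3 values of 347 occupy positions 7–9 → average rank 8.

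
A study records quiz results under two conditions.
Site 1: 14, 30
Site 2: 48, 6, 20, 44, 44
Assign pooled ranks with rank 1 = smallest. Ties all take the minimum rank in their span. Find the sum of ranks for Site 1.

6

Sorted (ascending): 6, 14, 20, 30, 44, 44, 48
The 2 values of 44 occupy positions 5–6 → each gets rank 5.
Site 1 values → pooled ranks: 14→2, 30→4
Rank sum = 2 + 4 = 6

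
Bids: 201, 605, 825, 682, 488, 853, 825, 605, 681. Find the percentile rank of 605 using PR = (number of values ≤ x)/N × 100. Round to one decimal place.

44.4

N = 9.
Strictly below 605: 2. Equal to 605: 2.
PR = 4/9 × 100 = 44.4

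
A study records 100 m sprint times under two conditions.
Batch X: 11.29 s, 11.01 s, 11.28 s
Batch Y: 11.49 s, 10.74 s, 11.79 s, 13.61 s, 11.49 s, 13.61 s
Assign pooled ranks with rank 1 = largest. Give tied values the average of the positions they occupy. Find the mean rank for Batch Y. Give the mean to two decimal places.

4.00

Sorted (descending): 13.61, 13.61, 11.79, 11.49, 11.49, 11.29, 11.28, 11.01, 10.74
The 2 values of 13.61 occupy positions 1–2 → average rank (1+2)/2 = 1.5.
The 2 values of 11.49 occupy positions 4–5 → average rank (4+5)/2 = 4.5.
Batch Y values → pooled ranks: 11.49→4.5, 10.74→9, 11.79→3, 13.61→1.5, 11.49→4.5, 13.61→1.5
Mean rank = (4.5 + 9 + 3 + 1.5 + 4.5 + 1.5) / 6 = 4.00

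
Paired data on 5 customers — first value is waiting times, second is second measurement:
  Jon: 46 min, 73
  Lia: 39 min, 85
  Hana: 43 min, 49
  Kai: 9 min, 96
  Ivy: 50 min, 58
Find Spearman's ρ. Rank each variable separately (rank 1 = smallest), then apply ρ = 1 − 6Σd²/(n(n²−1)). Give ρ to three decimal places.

-0.700

Ranks of variable 1: 4, 2, 3, 1, 5
Ranks of variable 2: 3, 4, 1, 5, 2
d = r₁ − r₂: 1, -2, 2, -4, 3
d²: 1, 4, 4, 16, 9; Σd² = 34
ρ = 1 − 6·34/(5·24) = 1 − 204/120 = -0.700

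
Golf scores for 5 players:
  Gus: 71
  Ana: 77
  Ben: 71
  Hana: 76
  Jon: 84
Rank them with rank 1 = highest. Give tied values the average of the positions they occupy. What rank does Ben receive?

Sorted (descending): 84, 77, 76, 71, 71
The 2 values of 71 occupy positions 4–5 → average rank (4+5)/2 = 4.5.
Ben has value 71 → rank 4.5.

4.5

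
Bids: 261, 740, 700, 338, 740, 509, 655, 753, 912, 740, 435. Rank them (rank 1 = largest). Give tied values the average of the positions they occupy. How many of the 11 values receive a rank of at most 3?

Sorted (descending): 912, 753, 740, 740, 740, 700, 655, 509, 435, 338, 261
The 3 values of 740 occupy positions 3–5 → average rank 4.
Ranks ≤ 3: {1, 2} → 2 values.

2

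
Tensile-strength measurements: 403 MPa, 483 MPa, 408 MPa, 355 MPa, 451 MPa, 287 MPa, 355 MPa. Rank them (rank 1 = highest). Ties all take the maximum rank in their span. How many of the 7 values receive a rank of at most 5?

4

Sorted (descending): 483, 451, 408, 403, 355, 355, 287
The 2 values of 355 occupy positions 5–6 → each gets rank 6.
Ranks ≤ 5: {1, 2, 3, 4} → 4 values.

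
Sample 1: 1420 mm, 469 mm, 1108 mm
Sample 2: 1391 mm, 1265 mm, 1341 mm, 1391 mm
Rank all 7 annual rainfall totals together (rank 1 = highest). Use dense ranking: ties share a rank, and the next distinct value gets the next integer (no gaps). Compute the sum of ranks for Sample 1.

Sorted (descending): 1420, 1391, 1391, 1341, 1265, 1108, 469
The 2 values of 1391 share dense rank 2.
Remaining distinct values take the next consecutive integers.
Sample 1 values → pooled ranks: 1420→1, 469→6, 1108→5
Rank sum = 1 + 6 + 5 = 12

12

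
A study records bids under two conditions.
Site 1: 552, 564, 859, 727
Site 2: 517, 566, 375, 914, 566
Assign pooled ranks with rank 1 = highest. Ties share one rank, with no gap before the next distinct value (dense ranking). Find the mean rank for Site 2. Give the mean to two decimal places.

4.80

Sorted (descending): 914, 859, 727, 566, 566, 564, 552, 517, 375
The 2 values of 566 share dense rank 4.
Remaining distinct values take the next consecutive integers.
Site 2 values → pooled ranks: 517→7, 566→4, 375→8, 914→1, 566→4
Mean rank = (7 + 4 + 8 + 1 + 4) / 5 = 4.80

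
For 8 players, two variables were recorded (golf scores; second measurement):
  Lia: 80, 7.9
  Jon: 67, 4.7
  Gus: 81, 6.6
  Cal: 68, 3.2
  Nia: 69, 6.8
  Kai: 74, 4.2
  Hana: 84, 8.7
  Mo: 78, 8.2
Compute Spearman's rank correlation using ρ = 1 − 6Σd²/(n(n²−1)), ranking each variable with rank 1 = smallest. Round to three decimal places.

0.690

Ranks of variable 1: 6, 1, 7, 2, 3, 4, 8, 5
Ranks of variable 2: 6, 3, 4, 1, 5, 2, 8, 7
d = r₁ − r₂: 0, -2, 3, 1, -2, 2, 0, -2
d²: 0, 4, 9, 1, 4, 4, 0, 4; Σd² = 26
ρ = 1 − 6·26/(8·63) = 1 − 156/504 = 0.690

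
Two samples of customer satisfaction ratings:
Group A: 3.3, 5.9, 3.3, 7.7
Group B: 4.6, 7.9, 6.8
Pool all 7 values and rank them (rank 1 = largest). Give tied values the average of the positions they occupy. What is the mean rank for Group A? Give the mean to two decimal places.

Sorted (descending): 7.9, 7.7, 6.8, 5.9, 4.6, 3.3, 3.3
The 2 values of 3.3 occupy positions 6–7 → average rank (6+7)/2 = 6.5.
Group A values → pooled ranks: 3.3→6.5, 5.9→4, 3.3→6.5, 7.7→2
Mean rank = (6.5 + 4 + 6.5 + 2) / 4 = 4.75

4.75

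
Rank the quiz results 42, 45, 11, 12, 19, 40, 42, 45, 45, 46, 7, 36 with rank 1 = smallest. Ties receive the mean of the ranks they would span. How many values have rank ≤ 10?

Sorted (ascending): 7, 11, 12, 19, 36, 40, 42, 42, 45, 45, 45, 46
The 2 values of 42 occupy positions 7–8 → average rank (7+8)/2 = 7.5.
The 3 values of 45 occupy positions 9–11 → average rank 10.
Ranks ≤ 10: {1, 2, 3, 4, 5, 6, 7.5, 7.5, 10, 10, 10} → 11 values.

11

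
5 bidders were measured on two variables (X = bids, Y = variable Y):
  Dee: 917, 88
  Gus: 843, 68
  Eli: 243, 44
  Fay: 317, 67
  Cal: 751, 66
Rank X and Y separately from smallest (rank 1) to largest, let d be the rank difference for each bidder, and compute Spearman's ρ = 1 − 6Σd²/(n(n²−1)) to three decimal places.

Ranks of variable 1: 5, 4, 1, 2, 3
Ranks of variable 2: 5, 4, 1, 3, 2
d = r₁ − r₂: 0, 0, 0, -1, 1
d²: 0, 0, 0, 1, 1; Σd² = 2
ρ = 1 − 6·2/(5·24) = 1 − 12/120 = 0.900

0.900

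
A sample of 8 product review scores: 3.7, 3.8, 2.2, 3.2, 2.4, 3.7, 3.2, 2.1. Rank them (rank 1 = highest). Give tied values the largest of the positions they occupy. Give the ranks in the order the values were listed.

Sorted (descending): 3.8, 3.7, 3.7, 3.2, 3.2, 2.4, 2.2, 2.1
The 2 values of 3.7 occupy positions 2–3 → each gets rank 3.
The 2 values of 3.2 occupy positions 4–5 → each gets rank 5.

3, 1, 7, 5, 6, 3, 5, 8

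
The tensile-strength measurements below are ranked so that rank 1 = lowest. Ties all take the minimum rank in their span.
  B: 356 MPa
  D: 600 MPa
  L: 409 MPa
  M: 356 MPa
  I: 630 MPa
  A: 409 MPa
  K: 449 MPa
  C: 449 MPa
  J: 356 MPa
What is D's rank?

8

Sorted (ascending): 356, 356, 356, 409, 409, 449, 449, 600, 630
The 3 values of 356 occupy positions 1–3 → each gets rank 1.
The 2 values of 409 occupy positions 4–5 → each gets rank 4.
The 2 values of 449 occupy positions 6–7 → each gets rank 6.
D has value 600 MPa → rank 8.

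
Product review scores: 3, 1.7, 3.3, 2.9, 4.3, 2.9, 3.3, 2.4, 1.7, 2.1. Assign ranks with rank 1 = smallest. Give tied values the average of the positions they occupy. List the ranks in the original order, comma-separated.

Sorted (ascending): 1.7, 1.7, 2.1, 2.4, 2.9, 2.9, 3, 3.3, 3.3, 4.3
The 2 values of 1.7 occupy positions 1–2 → average rank (1+2)/2 = 1.5.
The 2 values of 2.9 occupy positions 5–6 → average rank (5+6)/2 = 5.5.
The 2 values of 3.3 occupy positions 8–9 → average rank (8+9)/2 = 8.5.

7, 1.5, 8.5, 5.5, 10, 5.5, 8.5, 4, 1.5, 3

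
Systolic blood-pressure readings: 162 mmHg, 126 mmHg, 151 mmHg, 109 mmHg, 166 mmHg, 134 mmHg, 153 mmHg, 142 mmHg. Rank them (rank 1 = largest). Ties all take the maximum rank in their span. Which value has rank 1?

166

Sorted (descending): 166, 162, 153, 151, 142, 134, 126, 109
No ties — each value takes its position as its rank.
Rank 1 → value 166.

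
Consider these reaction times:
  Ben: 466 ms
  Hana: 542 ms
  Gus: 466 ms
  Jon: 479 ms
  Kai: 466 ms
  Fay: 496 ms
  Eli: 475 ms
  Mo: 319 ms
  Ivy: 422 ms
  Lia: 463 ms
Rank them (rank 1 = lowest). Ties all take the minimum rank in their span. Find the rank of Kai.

Sorted (ascending): 319, 422, 463, 466, 466, 466, 475, 479, 496, 542
The 3 values of 466 occupy positions 4–6 → each gets rank 4.
Kai has value 466 ms → rank 4.

4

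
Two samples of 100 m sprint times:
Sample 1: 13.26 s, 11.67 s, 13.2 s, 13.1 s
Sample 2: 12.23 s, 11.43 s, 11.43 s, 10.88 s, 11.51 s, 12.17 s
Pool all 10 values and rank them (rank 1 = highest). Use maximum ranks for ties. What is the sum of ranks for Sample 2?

44

Sorted (descending): 13.26, 13.2, 13.1, 12.23, 12.17, 11.67, 11.51, 11.43, 11.43, 10.88
The 2 values of 11.43 occupy positions 8–9 → each gets rank 9.
Sample 2 values → pooled ranks: 12.23→4, 11.43→9, 11.43→9, 10.88→10, 11.51→7, 12.17→5
Rank sum = 4 + 9 + 9 + 10 + 7 + 5 = 44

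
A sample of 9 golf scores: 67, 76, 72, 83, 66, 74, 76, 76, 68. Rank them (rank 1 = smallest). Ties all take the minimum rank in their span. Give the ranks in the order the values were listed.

2, 6, 4, 9, 1, 5, 6, 6, 3

Sorted (ascending): 66, 67, 68, 72, 74, 76, 76, 76, 83
The 3 values of 76 occupy positions 6–8 → each gets rank 6.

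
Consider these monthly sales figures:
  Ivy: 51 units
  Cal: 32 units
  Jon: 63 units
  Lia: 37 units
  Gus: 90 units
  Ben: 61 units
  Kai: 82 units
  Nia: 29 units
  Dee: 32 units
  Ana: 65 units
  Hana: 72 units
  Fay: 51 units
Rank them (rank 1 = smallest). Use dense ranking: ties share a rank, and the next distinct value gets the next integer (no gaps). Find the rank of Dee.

Sorted (ascending): 29, 32, 32, 37, 51, 51, 61, 63, 65, 72, 82, 90
The 2 values of 32 share dense rank 2.
The 2 values of 51 share dense rank 4.
Remaining distinct values take the next consecutive integers.
Dee has value 32 units → rank 2.

2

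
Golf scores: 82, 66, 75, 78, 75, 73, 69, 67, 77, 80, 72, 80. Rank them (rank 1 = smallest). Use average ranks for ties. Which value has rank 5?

Sorted (ascending): 66, 67, 69, 72, 73, 75, 75, 77, 78, 80, 80, 82
The 2 values of 75 occupy positions 6–7 → average rank (6+7)/2 = 6.5.
The 2 values of 80 occupy positions 10–11 → average rank (10+11)/2 = 10.5.
Rank 5 → value 73.

73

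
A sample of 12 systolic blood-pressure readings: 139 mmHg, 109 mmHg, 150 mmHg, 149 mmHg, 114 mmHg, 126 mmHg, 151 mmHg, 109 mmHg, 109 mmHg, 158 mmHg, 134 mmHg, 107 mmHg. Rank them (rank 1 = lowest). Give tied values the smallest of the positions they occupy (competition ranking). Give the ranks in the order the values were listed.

Sorted (ascending): 107, 109, 109, 109, 114, 126, 134, 139, 149, 150, 151, 158
The 3 values of 109 occupy positions 2–4 → each gets rank 2.

8, 2, 10, 9, 5, 6, 11, 2, 2, 12, 7, 1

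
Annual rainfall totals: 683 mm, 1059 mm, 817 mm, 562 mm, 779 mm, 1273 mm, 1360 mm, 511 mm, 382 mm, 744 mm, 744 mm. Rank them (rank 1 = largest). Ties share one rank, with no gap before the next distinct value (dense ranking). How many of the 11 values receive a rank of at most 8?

Sorted (descending): 1360, 1273, 1059, 817, 779, 744, 744, 683, 562, 511, 382
The 2 values of 744 share dense rank 6.
Remaining distinct values take the next consecutive integers.
Ranks ≤ 8: {1, 2, 3, 4, 5, 6, 6, 7, 8} → 9 values.

9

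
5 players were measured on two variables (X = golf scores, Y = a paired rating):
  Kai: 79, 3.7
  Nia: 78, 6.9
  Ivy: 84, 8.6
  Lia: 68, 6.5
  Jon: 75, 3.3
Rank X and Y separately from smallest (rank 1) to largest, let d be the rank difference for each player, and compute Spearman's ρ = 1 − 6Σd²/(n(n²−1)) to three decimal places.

0.500

Ranks of variable 1: 4, 3, 5, 1, 2
Ranks of variable 2: 2, 4, 5, 3, 1
d = r₁ − r₂: 2, -1, 0, -2, 1
d²: 4, 1, 0, 4, 1; Σd² = 10
ρ = 1 − 6·10/(5·24) = 1 − 60/120 = 0.500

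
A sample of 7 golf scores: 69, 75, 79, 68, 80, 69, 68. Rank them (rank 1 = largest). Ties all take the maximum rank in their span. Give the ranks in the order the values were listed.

Sorted (descending): 80, 79, 75, 69, 69, 68, 68
The 2 values of 69 occupy positions 4–5 → each gets rank 5.
The 2 values of 68 occupy positions 6–7 → each gets rank 7.

5, 3, 2, 7, 1, 5, 7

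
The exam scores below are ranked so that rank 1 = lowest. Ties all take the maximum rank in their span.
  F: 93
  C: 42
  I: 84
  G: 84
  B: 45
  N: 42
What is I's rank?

5

Sorted (ascending): 42, 42, 45, 84, 84, 93
The 2 values of 42 occupy positions 1–2 → each gets rank 2.
The 2 values of 84 occupy positions 4–5 → each gets rank 5.
I has value 84 → rank 5.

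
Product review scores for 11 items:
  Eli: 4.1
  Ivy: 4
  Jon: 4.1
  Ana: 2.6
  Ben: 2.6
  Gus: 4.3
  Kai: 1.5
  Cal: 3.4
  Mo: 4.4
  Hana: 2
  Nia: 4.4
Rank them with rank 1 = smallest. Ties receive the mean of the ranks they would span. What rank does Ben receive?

3.5

Sorted (ascending): 1.5, 2, 2.6, 2.6, 3.4, 4, 4.1, 4.1, 4.3, 4.4, 4.4
The 2 values of 2.6 occupy positions 3–4 → average rank (3+4)/2 = 3.5.
The 2 values of 4.1 occupy positions 7–8 → average rank (7+8)/2 = 7.5.
The 2 values of 4.4 occupy positions 10–11 → average rank (10+11)/2 = 10.5.
Ben has value 2.6 → rank 3.5.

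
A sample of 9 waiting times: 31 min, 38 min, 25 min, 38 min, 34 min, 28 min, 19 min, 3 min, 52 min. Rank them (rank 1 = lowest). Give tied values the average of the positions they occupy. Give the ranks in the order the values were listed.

Sorted (ascending): 3, 19, 25, 28, 31, 34, 38, 38, 52
The 2 values of 38 occupy positions 7–8 → average rank (7+8)/2 = 7.5.

5, 7.5, 3, 7.5, 6, 4, 2, 1, 9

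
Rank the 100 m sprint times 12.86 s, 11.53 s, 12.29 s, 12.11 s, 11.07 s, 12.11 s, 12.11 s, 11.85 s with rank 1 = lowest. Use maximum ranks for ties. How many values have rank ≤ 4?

3

Sorted (ascending): 11.07, 11.53, 11.85, 12.11, 12.11, 12.11, 12.29, 12.86
The 3 values of 12.11 occupy positions 4–6 → each gets rank 6.
Ranks ≤ 4: {1, 2, 3} → 3 values.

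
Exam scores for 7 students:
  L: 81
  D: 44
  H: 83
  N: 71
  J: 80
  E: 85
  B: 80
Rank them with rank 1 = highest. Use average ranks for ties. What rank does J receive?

4.5

Sorted (descending): 85, 83, 81, 80, 80, 71, 44
The 2 values of 80 occupy positions 4–5 → average rank (4+5)/2 = 4.5.
J has value 80 → rank 4.5.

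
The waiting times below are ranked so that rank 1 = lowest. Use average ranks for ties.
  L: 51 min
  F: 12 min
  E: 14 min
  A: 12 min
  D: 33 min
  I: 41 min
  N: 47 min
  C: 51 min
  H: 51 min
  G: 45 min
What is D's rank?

Sorted (ascending): 12, 12, 14, 33, 41, 45, 47, 51, 51, 51
The 2 values of 12 occupy positions 1–2 → average rank (1+2)/2 = 1.5.
The 3 values of 51 occupy positions 8–10 → average rank 9.
D has value 33 min → rank 4.

4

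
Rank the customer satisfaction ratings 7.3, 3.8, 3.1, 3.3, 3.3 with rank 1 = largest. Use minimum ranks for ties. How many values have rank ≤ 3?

4

Sorted (descending): 7.3, 3.8, 3.3, 3.3, 3.1
The 2 values of 3.3 occupy positions 3–4 → each gets rank 3.
Ranks ≤ 3: {1, 2, 3, 3} → 4 values.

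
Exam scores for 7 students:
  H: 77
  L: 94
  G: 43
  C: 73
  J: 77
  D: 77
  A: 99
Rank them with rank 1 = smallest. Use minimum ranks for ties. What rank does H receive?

3

Sorted (ascending): 43, 73, 77, 77, 77, 94, 99
The 3 values of 77 occupy positions 3–5 → each gets rank 3.
H has value 77 → rank 3.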